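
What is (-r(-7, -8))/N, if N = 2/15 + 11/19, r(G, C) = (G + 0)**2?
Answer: -1995/29 ≈ -68.793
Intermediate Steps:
r(G, C) = G**2
N = 203/285 (N = 2*(1/15) + 11*(1/19) = 2/15 + 11/19 = 203/285 ≈ 0.71228)
(-r(-7, -8))/N = (-1*(-7)**2)/(203/285) = 285*(-1*49)/203 = (285/203)*(-49) = -1995/29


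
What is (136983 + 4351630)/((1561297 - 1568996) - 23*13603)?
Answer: -4488613/320568 ≈ -14.002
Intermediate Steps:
(136983 + 4351630)/((1561297 - 1568996) - 23*13603) = 4488613/(-7699 - 312869) = 4488613/(-320568) = 4488613*(-1/320568) = -4488613/320568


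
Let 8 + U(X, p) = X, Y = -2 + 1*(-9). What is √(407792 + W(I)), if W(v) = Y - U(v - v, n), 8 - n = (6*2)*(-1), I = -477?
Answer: √407789 ≈ 638.58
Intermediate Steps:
Y = -11 (Y = -2 - 9 = -11)
n = 20 (n = 8 - 6*2*(-1) = 8 - 12*(-1) = 8 - 1*(-12) = 8 + 12 = 20)
U(X, p) = -8 + X
W(v) = -3 (W(v) = -11 - (-8 + (v - v)) = -11 - (-8 + 0) = -11 - 1*(-8) = -11 + 8 = -3)
√(407792 + W(I)) = √(407792 - 3) = √407789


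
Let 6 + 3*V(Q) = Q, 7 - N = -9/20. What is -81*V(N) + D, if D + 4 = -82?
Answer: -2503/20 ≈ -125.15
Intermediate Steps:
D = -86 (D = -4 - 82 = -86)
N = 149/20 (N = 7 - (-9)/20 = 7 - 1*(-9/20) = 7 + 9/20 = 149/20 ≈ 7.4500)
V(Q) = -2 + Q/3
-81*V(N) + D = -81*(-2 + (⅓)*(149/20)) - 86 = -81*(-2 + 149/60) - 86 = -81*29/60 - 86 = -783/20 - 86 = -2503/20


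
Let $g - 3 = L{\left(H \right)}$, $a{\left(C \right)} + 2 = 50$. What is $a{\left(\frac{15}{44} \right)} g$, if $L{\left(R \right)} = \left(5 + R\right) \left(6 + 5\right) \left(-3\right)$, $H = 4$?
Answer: $-14112$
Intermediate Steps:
$a{\left(C \right)} = 48$ ($a{\left(C \right)} = -2 + 50 = 48$)
$L{\left(R \right)} = -165 - 33 R$ ($L{\left(R \right)} = \left(5 + R\right) 11 \left(-3\right) = \left(55 + 11 R\right) \left(-3\right) = -165 - 33 R$)
$g = -294$ ($g = 3 - 297 = -294$)
$a{\left(\frac{15}{44} \right)} g = 48 \left(-294\right) = -14112$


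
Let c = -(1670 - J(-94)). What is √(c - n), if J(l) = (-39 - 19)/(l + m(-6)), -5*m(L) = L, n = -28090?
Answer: 3*√46970/4 ≈ 162.54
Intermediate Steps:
m(L) = -L/5
J(l) = -58/(6/5 + l) (J(l) = (-39 - 19)/(l - ⅕*(-6)) = -58/(l + 6/5) = -58/(6/5 + l))
c = -13355/8 (c = -(1670 - (-290)/(6 + 5*(-94))) = -(1670 - (-290)/(6 - 470)) = -(1670 - (-290)/(-464)) = -(1670 - (-290)*(-1)/464) = -(1670 - 1*5/8) = -(1670 - 5/8) = -1*13355/8 = -13355/8 ≈ -1669.4)
√(c - n) = √(-13355/8 - 1*(-28090)) = √(-13355/8 + 28090) = √(211365/8) = 3*√46970/4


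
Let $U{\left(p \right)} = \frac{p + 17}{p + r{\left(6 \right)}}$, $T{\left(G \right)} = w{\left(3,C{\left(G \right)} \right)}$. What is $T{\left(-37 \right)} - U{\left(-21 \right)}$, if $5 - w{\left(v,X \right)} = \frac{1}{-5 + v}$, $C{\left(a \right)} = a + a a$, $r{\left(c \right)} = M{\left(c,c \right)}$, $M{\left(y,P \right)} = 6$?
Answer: $\frac{157}{30} \approx 5.2333$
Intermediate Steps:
$r{\left(c \right)} = 6$
$C{\left(a \right)} = a + a^{2}$
$w{\left(v,X \right)} = 5 - \frac{1}{-5 + v}$
$T{\left(G \right)} = \frac{11}{2}$ ($T{\left(G \right)} = \frac{-26 + 5 \cdot 3}{-5 + 3} = \frac{-26 + 15}{-2} = \left(- \frac{1}{2}\right) \left(-11\right) = \frac{11}{2}$)
$U{\left(p \right)} = \frac{17 + p}{6 + p}$ ($U{\left(p \right)} = \frac{p + 17}{p + 6} = \frac{17 + p}{6 + p}$)
$T{\left(-37 \right)} - U{\left(-21 \right)} = \frac{11}{2} - \frac{17 - 21}{6 - 21} = \frac{11}{2} - \frac{1}{-15} \left(-4\right) = \frac{11}{2} - \left(- \frac{1}{15}\right) \left(-4\right) = \frac{11}{2} - \frac{4}{15} = \frac{157}{30}$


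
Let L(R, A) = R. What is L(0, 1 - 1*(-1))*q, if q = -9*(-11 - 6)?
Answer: 0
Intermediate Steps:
q = 153 (q = -9*(-17) = 153)
L(0, 1 - 1*(-1))*q = 0*153 = 0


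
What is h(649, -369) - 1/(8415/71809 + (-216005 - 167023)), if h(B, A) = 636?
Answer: 17493084186541/27504849237 ≈ 636.00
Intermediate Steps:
h(649, -369) - 1/(8415/71809 + (-216005 - 167023)) = 636 - 1/(8415/71809 + (-216005 - 167023)) = 636 - 1/(8415*(1/71809) - 383028) = 636 - 1/(8415/71809 - 383028) = 636 - 1/(-27504849237/71809) = 636 - 1*(-71809/27504849237) = 636 + 71809/27504849237 = 17493084186541/27504849237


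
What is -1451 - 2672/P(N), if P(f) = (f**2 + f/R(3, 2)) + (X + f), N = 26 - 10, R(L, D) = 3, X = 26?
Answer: -664213/455 ≈ -1459.8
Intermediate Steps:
N = 16
P(f) = 26 + f**2 + 4*f/3 (P(f) = (f**2 + f/3) + (26 + f) = 26 + f**2 + 4*f/3)
-1451 - 2672/P(N) = -1451 - 2672/(26 + 16**2 + (4/3)*16) = -1451 - 2672/(26 + 256 + 64/3) = -1451 - 2672/910/3 = -1451 - 2672*3/910 = -1451 - 4008/455 = -664213/455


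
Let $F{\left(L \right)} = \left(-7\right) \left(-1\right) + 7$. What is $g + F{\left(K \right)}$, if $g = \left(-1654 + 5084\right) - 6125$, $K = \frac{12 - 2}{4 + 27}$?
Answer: $-2681$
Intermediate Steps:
$K = \frac{10}{31} \approx 0.32258$
$g = -2695$ ($g = 3430 - 6125 = -2695$)
$F{\left(L \right)} = 14$ ($F{\left(L \right)} = 7 + 7 = 14$)
$g + F{\left(K \right)} = -2695 + 14 = -2681$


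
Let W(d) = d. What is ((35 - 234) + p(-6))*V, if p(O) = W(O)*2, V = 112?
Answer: -23632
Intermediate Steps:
p(O) = 2*O (p(O) = O*2 = 2*O)
((35 - 234) + p(-6))*V = ((35 - 234) + 2*(-6))*112 = (-199 - 12)*112 = -211*112 = -23632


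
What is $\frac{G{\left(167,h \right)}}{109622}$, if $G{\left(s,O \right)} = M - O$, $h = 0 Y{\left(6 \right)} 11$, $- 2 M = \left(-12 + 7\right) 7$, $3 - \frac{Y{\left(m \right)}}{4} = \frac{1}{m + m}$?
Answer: $\frac{35}{219244} \approx 0.00015964$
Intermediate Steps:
$Y{\left(m \right)} = 12 - \frac{2}{m}$ ($Y{\left(m \right)} = 12 - \frac{4}{m + m} = 12 - \frac{4}{2 m} = 12 - 4 \frac{1}{2 m} = 12 - \frac{2}{m}$)
$M = \frac{35}{2}$ ($M = - \frac{\left(-12 + 7\right) 7}{2} = - \frac{\left(-5\right) 7}{2} = \left(- \frac{1}{2}\right) \left(-35\right) = \frac{35}{2} \approx 17.5$)
$h = 0$ ($h = 0 \left(12 - \frac{2}{6}\right) 11 = 0 \left(12 - \frac{1}{3}\right) 11 = 0 \cdot \frac{35}{3} \cdot 11 = 0 \cdot 11 = 0$)
$G{\left(s,O \right)} = \frac{35}{2} - O$
$\frac{G{\left(167,h \right)}}{109622} = \frac{\frac{35}{2} - 0}{109622} = \left(\frac{35}{2} + 0\right) \frac{1}{109622} = \frac{35}{2} \cdot \frac{1}{109622} = \frac{35}{219244}$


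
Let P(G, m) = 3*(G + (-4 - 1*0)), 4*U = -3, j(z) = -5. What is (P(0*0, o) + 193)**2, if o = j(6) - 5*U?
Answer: 32761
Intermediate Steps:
U = -3/4 (U = (1/4)*(-3) = -3/4 ≈ -0.75000)
o = -5/4 (o = -5 - 5*(-3/4) = -5 + 15/4 = -5/4 ≈ -1.2500)
P(G, m) = -12 + 3*G (P(G, m) = 3*(G + (-4 + 0)) = 3*(G - 4) = 3*(-4 + G) = -12 + 3*G)
(P(0*0, o) + 193)**2 = ((-12 + 3*(0*0)) + 193)**2 = ((-12 + 3*0) + 193)**2 = ((-12 + 0) + 193)**2 = (-12 + 193)**2 = 181**2 = 32761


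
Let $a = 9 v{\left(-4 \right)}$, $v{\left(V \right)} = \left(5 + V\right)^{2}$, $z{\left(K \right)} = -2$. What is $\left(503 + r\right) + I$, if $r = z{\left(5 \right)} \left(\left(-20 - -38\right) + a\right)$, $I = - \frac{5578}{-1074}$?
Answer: $\frac{243902}{537} \approx 454.19$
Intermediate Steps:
$I = \frac{2789}{537}$ ($I = \left(-5578\right) \left(- \frac{1}{1074}\right) = \frac{2789}{537} \approx 5.1937$)
$a = 9$ ($a = 9 \left(5 - 4\right)^{2} = 9 \cdot 1^{2} = 9 \cdot 1 = 9$)
$r = -54$ ($r = - 2 \left(\left(-20 - -38\right) + 9\right) = - 2 \left(\left(-20 + 38\right) + 9\right) = - 2 \left(18 + 9\right) = \left(-2\right) 27 = -54$)
$\left(503 + r\right) + I = \left(503 - 54\right) + \frac{2789}{537} = 449 + \frac{2789}{537} = \frac{243902}{537}$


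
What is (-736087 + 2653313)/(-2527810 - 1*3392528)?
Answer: -958613/2960169 ≈ -0.32384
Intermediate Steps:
(-736087 + 2653313)/(-2527810 - 1*3392528) = 1917226/(-2527810 - 3392528) = 1917226/(-5920338) = 1917226*(-1/5920338) = -958613/2960169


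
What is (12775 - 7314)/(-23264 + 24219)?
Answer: 5461/955 ≈ 5.7183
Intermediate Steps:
(12775 - 7314)/(-23264 + 24219) = 5461/955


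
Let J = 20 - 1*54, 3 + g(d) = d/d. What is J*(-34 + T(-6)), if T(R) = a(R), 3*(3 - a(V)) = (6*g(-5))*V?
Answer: 1870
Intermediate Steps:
g(d) = -2 (g(d) = -3 + d/d = -3 + 1 = -2)
a(V) = 3 + 4*V (a(V) = 3 - 6*(-2)*V/3 = 3 - (-4)*V = 3 + 4*V)
T(R) = 3 + 4*R
J = -34 (J = 20 - 54 = -34)
J*(-34 + T(-6)) = -34*(-34 + (3 + 4*(-6))) = -34*(-34 + (3 - 24)) = -34*(-34 - 21) = -34*(-55) = 1870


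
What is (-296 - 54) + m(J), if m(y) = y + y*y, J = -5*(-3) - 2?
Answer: -168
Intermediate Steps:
J = 13 (J = 15 - 2 = 13)
m(y) = y + y²
(-296 - 54) + m(J) = (-296 - 54) + 13*(1 + 13) = -350 + 13*14 = -350 + 182 = -168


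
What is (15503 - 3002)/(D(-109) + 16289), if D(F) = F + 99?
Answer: 12501/16279 ≈ 0.76792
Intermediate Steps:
D(F) = 99 + F
(15503 - 3002)/(D(-109) + 16289) = (15503 - 3002)/((99 - 109) + 16289) = 12501/(-10 + 16289) = 12501/16279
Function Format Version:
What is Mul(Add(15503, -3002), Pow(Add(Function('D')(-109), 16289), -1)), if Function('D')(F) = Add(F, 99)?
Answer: Rational(12501, 16279) ≈ 0.76792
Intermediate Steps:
Function('D')(F) = Add(99, F)
Mul(Add(15503, -3002), Pow(Add(Function('D')(-109), 16289), -1)) = Mul(Add(15503, -3002), Pow(Add(Add(99, -109), 16289), -1)) = Mul(12501, Pow(Add(-10, 16289), -1)) = Mul(12501, Pow(16279, -1)) = Mul(12501, Rational(1, 16279)) = Rational(12501, 16279)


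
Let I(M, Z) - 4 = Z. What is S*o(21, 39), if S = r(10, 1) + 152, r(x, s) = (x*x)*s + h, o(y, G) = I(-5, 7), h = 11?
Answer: 2893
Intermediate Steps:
I(M, Z) = 4 + Z
o(y, G) = 11 (o(y, G) = 4 + 7 = 11)
r(x, s) = 11 + s*x**2 (r(x, s) = (x*x)*s + 11 = x**2*s + 11 = s*x**2 + 11 = 11 + s*x**2)
S = 263 (S = (11 + 1*10**2) + 152 = (11 + 1*100) + 152 = (11 + 100) + 152 = 111 + 152 = 263)
S*o(21, 39) = 263*11 = 2893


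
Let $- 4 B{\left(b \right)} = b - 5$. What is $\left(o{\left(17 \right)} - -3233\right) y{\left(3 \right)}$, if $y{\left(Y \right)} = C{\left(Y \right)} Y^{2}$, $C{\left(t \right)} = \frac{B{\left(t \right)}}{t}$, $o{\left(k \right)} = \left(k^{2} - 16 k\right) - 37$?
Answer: $\frac{9639}{2} \approx 4819.5$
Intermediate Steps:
$o{\left(k \right)} = -37 + k^{2} - 16 k$
$B{\left(b \right)} = \frac{5}{4} - \frac{b}{4}$ ($B{\left(b \right)} = - \frac{b - 5}{4} = - \frac{-5 + b}{4} = \frac{5}{4} - \frac{b}{4}$)
$C{\left(t \right)} = \frac{\frac{5}{4} - \frac{t}{4}}{t}$
$y{\left(Y \right)} = \frac{Y \left(5 - Y\right)}{4}$ ($y{\left(Y \right)} = \frac{5 - Y}{4 Y} Y^{2} = \frac{Y \left(5 - Y\right)}{4}$)
$\left(o{\left(17 \right)} - -3233\right) y{\left(3 \right)} = \left(\left(-37 + 17^{2} - 272\right) - -3233\right) \frac{1}{4} \cdot 3 \left(5 - 3\right) = \left(\left(-37 + 289 - 272\right) + 3233\right) \frac{1}{4} \cdot 3 \left(5 - 3\right) = \left(-20 + 3233\right) \frac{1}{4} \cdot 3 \cdot 2 = 3213 \cdot \frac{3}{2} = \frac{9639}{2}$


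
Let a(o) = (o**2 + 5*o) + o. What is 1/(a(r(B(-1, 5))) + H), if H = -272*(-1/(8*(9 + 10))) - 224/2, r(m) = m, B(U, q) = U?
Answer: -19/2189 ≈ -0.0086798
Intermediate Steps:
a(o) = o**2 + 6*o
H = -2094/19 (H = -272/((-8*19)) - 224*1/2 = -272/(-152) - 112 = -272*(-1/152) - 112 = 34/19 - 112 = -2094/19 ≈ -110.21)
1/(a(r(B(-1, 5))) + H) = 1/(-(6 - 1) - 2094/19) = 1/(-1*5 - 2094/19) = 1/(-5 - 2094/19) = 1/(-2189/19) = -19/2189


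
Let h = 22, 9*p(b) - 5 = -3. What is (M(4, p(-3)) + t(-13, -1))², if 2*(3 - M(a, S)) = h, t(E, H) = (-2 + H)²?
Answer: 1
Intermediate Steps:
p(b) = 2/9 (p(b) = 5/9 + (⅑)*(-3) = 5/9 - ⅓ = 2/9)
M(a, S) = -8 (M(a, S) = 3 - ½*22 = 3 - 11 = -8)
(M(4, p(-3)) + t(-13, -1))² = (-8 + (-2 - 1)²)² = (-8 + (-3)²)² = (-8 + 9)² = 1² = 1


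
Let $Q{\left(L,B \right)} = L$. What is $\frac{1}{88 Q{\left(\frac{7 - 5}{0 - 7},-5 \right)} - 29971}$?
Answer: $- \frac{7}{209973} \approx -3.3338 \cdot 10^{-5}$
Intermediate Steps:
$\frac{1}{88 Q{\left(\frac{7 - 5}{0 - 7},-5 \right)} - 29971} = \frac{1}{88 \frac{7 - 5}{0 - 7} - 29971} = \frac{1}{88 \frac{2}{-7} - 29971} = \frac{1}{88 \cdot 2 \left(- \frac{1}{7}\right) - 29971} = \frac{1}{88 \left(- \frac{2}{7}\right) - 29971} = \frac{1}{- \frac{176}{7} - 29971} = \frac{1}{- \frac{209973}{7}} = - \frac{7}{209973}$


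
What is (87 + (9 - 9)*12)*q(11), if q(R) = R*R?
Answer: 10527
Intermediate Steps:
q(R) = R**2
(87 + (9 - 9)*12)*q(11) = (87 + (9 - 9)*12)*11**2 = (87 + 0*12)*121 = (87 + 0)*121 = 87*121 = 10527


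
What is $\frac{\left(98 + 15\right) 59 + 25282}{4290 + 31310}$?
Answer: $\frac{31949}{35600} \approx 0.89744$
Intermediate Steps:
$\frac{\left(98 + 15\right) 59 + 25282}{4290 + 31310} = \frac{113 \cdot 59 + 25282}{35600} = \left(6667 + 25282\right) \frac{1}{35600} = 31949 \cdot \frac{1}{35600} = \frac{31949}{35600}$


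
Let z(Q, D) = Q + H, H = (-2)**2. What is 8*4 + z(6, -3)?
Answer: 42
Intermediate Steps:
H = 4
z(Q, D) = 4 + Q (z(Q, D) = Q + 4 = 4 + Q)
8*4 + z(6, -3) = 8*4 + (4 + 6) = 32 + 10 = 42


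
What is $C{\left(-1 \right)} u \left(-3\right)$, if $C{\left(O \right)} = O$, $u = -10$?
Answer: $-30$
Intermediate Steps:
$C{\left(-1 \right)} u \left(-3\right) = \left(-1\right) \left(-10\right) \left(-3\right) = 10 \left(-3\right) = -30$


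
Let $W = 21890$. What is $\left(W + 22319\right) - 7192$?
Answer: $37017$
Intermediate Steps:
$\left(W + 22319\right) - 7192 = \left(21890 + 22319\right) - 7192 = 44209 - 7192 = 37017$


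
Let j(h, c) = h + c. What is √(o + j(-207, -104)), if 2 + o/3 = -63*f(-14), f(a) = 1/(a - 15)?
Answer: 2*I*√65279/29 ≈ 17.621*I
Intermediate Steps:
f(a) = 1/(-15 + a)
j(h, c) = c + h
o = 15/29 (o = -6 + 3*(-63/(-15 - 14)) = -6 + 3*(-63/(-29)) = -6 + 3*(-63*(-1/29)) = -6 + 3*(63/29) = -6 + 189/29 = 15/29 ≈ 0.51724)
√(o + j(-207, -104)) = √(15/29 + (-104 - 207)) = √(15/29 - 311) = √(-9004/29) = 2*I*√65279/29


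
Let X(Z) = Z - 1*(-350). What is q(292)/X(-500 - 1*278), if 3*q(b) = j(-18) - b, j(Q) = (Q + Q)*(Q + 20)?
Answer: 91/321 ≈ 0.28349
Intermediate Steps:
j(Q) = 2*Q*(20 + Q) (j(Q) = (2*Q)*(20 + Q) = 2*Q*(20 + Q))
q(b) = -24 - b/3 (q(b) = (2*(-18)*(20 - 18) - b)/3 = (2*(-18)*2 - b)/3 = (-72 - b)/3 = -24 - b/3)
X(Z) = 350 + Z (X(Z) = Z + 350 = 350 + Z)
q(292)/X(-500 - 1*278) = (-24 - ⅓*292)/(350 + (-500 - 1*278)) = (-24 - 292/3)/(350 + (-500 - 278)) = -364/(3*(350 - 778)) = -364/3/(-428) = -364/3*(-1/428) = 91/321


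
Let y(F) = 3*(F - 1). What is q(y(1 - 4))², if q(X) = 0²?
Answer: 0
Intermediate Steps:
y(F) = -3 + 3*F (y(F) = 3*(-1 + F) = -3 + 3*F)
q(X) = 0
q(y(1 - 4))² = 0² = 0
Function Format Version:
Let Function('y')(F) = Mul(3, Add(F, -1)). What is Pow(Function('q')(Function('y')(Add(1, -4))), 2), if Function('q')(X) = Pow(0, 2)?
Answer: 0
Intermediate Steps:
Function('y')(F) = Add(-3, Mul(3, F)) (Function('y')(F) = Mul(3, Add(-1, F)) = Add(-3, Mul(3, F)))
Function('q')(X) = 0
Pow(Function('q')(Function('y')(Add(1, -4))), 2) = Pow(0, 2) = 0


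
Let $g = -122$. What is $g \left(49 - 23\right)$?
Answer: $-3172$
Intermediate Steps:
$g \left(49 - 23\right) = - 122 \left(49 - 23\right) = \left(-122\right) 26 = -3172$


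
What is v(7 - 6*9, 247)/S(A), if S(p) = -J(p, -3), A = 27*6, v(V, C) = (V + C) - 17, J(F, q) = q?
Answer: 61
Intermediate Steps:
v(V, C) = -17 + C + V (v(V, C) = (C + V) - 17 = -17 + C + V)
A = 162
S(p) = 3 (S(p) = -1*(-3) = 3)
v(7 - 6*9, 247)/S(A) = (-17 + 247 + (7 - 6*9))/3 = (-17 + 247 + (7 - 54))*(1/3) = (-17 + 247 - 47)*(1/3) = 183*(1/3) = 61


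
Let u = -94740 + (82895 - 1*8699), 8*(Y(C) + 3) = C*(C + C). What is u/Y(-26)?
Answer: -10272/83 ≈ -123.76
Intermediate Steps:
Y(C) = -3 + C²/4 (Y(C) = -3 + (C*(C + C))/8 = -3 + (C*(2*C))/8 = -3 + (2*C²)/8 = -3 + C²/4)
u = -20544 (u = -94740 + (82895 - 8699) = -94740 + 74196 = -20544)
u/Y(-26) = -20544/(-3 + (¼)*(-26)²) = -20544/(-3 + (¼)*676) = -20544/(-3 + 169) = -20544/166 = -20544*1/166 = -10272/83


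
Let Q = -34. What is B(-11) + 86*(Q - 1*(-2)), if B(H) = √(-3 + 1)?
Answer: -2752 + I*√2 ≈ -2752.0 + 1.4142*I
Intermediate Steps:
B(H) = I*√2 (B(H) = √(-2) = I*√2)
B(-11) + 86*(Q - 1*(-2)) = I*√2 + 86*(-34 - 1*(-2)) = I*√2 + 86*(-34 + 2) = I*√2 + 86*(-32) = I*√2 - 2752 = -2752 + I*√2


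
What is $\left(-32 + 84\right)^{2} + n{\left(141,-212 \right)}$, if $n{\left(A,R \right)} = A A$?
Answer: $22585$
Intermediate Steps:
$n{\left(A,R \right)} = A^{2}$
$\left(-32 + 84\right)^{2} + n{\left(141,-212 \right)} = \left(-32 + 84\right)^{2} + 141^{2} = 52^{2} + 19881 = 2704 + 19881 = 22585$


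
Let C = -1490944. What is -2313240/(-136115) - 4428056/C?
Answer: 14470129075/724785152 ≈ 19.965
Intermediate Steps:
-2313240/(-136115) - 4428056/C = -2313240/(-136115) - 4428056/(-1490944) = -2313240*(-1/136115) - 4428056*(-1/1490944) = 462648/27223 + 553507/186368 = 14470129075/724785152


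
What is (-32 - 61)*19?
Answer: -1767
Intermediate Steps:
(-32 - 61)*19 = -93*19 = -1767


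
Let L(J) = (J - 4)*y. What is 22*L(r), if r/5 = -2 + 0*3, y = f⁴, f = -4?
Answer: -78848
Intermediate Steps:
y = 256 (y = (-4)⁴ = 256)
r = -10 (r = 5*(-2 + 0*3) = 5*(-2 + 0) = 5*(-2) = -10)
L(J) = -1024 + 256*J (L(J) = (J - 4)*256 = (-4 + J)*256 = -1024 + 256*J)
22*L(r) = 22*(-1024 + 256*(-10)) = 22*(-1024 - 2560) = 22*(-3584) = -78848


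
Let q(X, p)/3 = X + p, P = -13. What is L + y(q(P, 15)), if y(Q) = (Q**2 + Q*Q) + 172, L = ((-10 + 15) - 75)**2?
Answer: 5144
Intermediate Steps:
q(X, p) = 3*X + 3*p (q(X, p) = 3*(X + p) = 3*X + 3*p)
L = 4900 (L = (5 - 75)**2 = (-70)**2 = 4900)
y(Q) = 172 + 2*Q**2 (y(Q) = (Q**2 + Q**2) + 172 = 2*Q**2 + 172 = 172 + 2*Q**2)
L + y(q(P, 15)) = 4900 + (172 + 2*(3*(-13) + 3*15)**2) = 4900 + (172 + 2*(-39 + 45)**2) = 4900 + (172 + 2*6**2) = 4900 + (172 + 2*36) = 4900 + (172 + 72) = 4900 + 244 = 5144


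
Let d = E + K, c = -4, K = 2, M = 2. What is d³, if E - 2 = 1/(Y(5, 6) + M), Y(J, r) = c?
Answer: 343/8 ≈ 42.875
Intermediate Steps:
Y(J, r) = -4
E = 3/2 (E = 2 + 1/(-4 + 2) = 2 + 1/(-2) = 2 - ½ = 3/2 ≈ 1.5000)
d = 7/2 (d = 3/2 + 2 = 7/2 ≈ 3.5000)
d³ = (7/2)³ = 343/8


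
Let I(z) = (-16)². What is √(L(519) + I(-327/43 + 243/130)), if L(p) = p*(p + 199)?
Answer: √372898 ≈ 610.65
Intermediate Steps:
L(p) = p*(199 + p)
I(z) = 256
√(L(519) + I(-327/43 + 243/130)) = √(519*(199 + 519) + 256) = √(519*718 + 256) = √(372642 + 256) = √372898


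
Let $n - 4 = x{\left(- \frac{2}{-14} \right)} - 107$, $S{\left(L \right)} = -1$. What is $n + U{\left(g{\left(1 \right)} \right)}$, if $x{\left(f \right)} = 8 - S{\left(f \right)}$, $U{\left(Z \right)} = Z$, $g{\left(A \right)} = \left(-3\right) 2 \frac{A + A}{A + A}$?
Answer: $-100$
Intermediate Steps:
$g{\left(A \right)} = -6$ ($g{\left(A \right)} = - 6 \frac{2 A}{2 A} = - 6 \cdot 2 A \frac{1}{2 A} = \left(-6\right) 1 = -6$)
$x{\left(f \right)} = 9$ ($x{\left(f \right)} = 8 - -1 = 8 + 1 = 9$)
$n = -94$ ($n = 4 + \left(9 - 107\right) = 4 - 98 = -94$)
$n + U{\left(g{\left(1 \right)} \right)} = -94 - 6 = -100$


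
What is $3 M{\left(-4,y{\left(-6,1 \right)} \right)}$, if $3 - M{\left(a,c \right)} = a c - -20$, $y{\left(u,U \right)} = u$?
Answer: $-123$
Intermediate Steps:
$M{\left(a,c \right)} = -17 - a c$ ($M{\left(a,c \right)} = 3 - \left(a c - -20\right) = 3 - \left(a c + 20\right) = 3 - \left(20 + a c\right) = -17 - a c$)
$3 M{\left(-4,y{\left(-6,1 \right)} \right)} = 3 \left(-17 - \left(-4\right) \left(-6\right)\right) = 3 \left(-17 - 24\right) = 3 \left(-41\right) = -123$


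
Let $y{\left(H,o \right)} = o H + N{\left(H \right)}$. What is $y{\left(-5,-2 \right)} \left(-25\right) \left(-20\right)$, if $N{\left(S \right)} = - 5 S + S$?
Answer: $15000$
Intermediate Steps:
$N{\left(S \right)} = - 4 S$
$y{\left(H,o \right)} = - 4 H + H o$ ($y{\left(H,o \right)} = o H - 4 H = H o - 4 H = - 4 H + H o$)
$y{\left(-5,-2 \right)} \left(-25\right) \left(-20\right) = - 5 \left(-4 - 2\right) \left(-25\right) \left(-20\right) = \left(-5\right) \left(-6\right) \left(-25\right) \left(-20\right) = 30 \left(-25\right) \left(-20\right) = \left(-750\right) \left(-20\right) = 15000$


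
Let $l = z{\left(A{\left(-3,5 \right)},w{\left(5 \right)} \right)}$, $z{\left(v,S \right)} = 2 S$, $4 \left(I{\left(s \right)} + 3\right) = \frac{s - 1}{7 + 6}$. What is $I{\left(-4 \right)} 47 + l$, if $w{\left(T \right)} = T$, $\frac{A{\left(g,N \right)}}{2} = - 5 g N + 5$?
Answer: $- \frac{7047}{52} \approx -135.52$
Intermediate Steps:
$A{\left(g,N \right)} = 10 - 10 N g$ ($A{\left(g,N \right)} = 2 \left(- 5 g N + 5\right) = 2 \left(- 5 N g + 5\right) = 2 \left(5 - 5 N g\right) = 10 - 10 N g$)
$I{\left(s \right)} = - \frac{157}{52} + \frac{s}{52}$ ($I{\left(s \right)} = -3 + \frac{\left(s - 1\right) \frac{1}{7 + 6}}{4} = -3 + \frac{\left(-1 + s\right) \frac{1}{13}}{4} = -3 + \frac{- \frac{1}{13} + \frac{s}{13}}{4} = -3 + \left(- \frac{1}{52} + \frac{s}{52}\right) = - \frac{157}{52} + \frac{s}{52}$)
$l = 10$ ($l = 2 \cdot 5 = 10$)
$I{\left(-4 \right)} 47 + l = \left(- \frac{157}{52} + \frac{1}{52} \left(-4\right)\right) 47 + 10 = \left(- \frac{157}{52} - \frac{1}{13}\right) 47 + 10 = \left(- \frac{161}{52}\right) 47 + 10 = - \frac{7567}{52} + 10 = - \frac{7047}{52}$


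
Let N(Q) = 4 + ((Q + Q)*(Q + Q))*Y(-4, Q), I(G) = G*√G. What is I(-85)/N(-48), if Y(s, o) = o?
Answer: 85*I*√85/442364 ≈ 0.0017715*I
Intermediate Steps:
I(G) = G^(3/2)
N(Q) = 4 + 4*Q³ (N(Q) = 4 + ((Q + Q)*(Q + Q))*Q = 4 + ((2*Q)*(2*Q))*Q = 4 + (4*Q²)*Q = 4 + 4*Q³)
I(-85)/N(-48) = (-85)^(3/2)/(4 + 4*(-48)³) = (-85*I*√85)/(4 + 4*(-110592)) = (-85*I*√85)/(4 - 442368) = -85*I*√85/(-442364) = -85*I*√85*(-1/442364) = 85*I*√85/442364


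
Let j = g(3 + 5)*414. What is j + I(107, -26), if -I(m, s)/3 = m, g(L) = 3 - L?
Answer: -2391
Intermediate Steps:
I(m, s) = -3*m
j = -2070 (j = (3 - (3 + 5))*414 = (3 - 1*8)*414 = (3 - 8)*414 = -5*414 = -2070)
j + I(107, -26) = -2070 - 3*107 = -2070 - 321 = -2391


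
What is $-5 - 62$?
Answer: $-67$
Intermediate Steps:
$-5 - 62 = -67$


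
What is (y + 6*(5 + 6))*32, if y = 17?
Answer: 2656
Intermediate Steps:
(y + 6*(5 + 6))*32 = (17 + 6*(5 + 6))*32 = (17 + 6*11)*32 = (17 + 66)*32 = 83*32 = 2656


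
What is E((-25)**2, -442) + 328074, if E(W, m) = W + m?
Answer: 328257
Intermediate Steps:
E((-25)**2, -442) + 328074 = ((-25)**2 - 442) + 328074 = (625 - 442) + 328074 = 183 + 328074 = 328257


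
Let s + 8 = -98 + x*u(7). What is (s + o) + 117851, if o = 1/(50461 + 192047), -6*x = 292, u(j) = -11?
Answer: 28683927077/242508 ≈ 1.1828e+5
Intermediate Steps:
x = -146/3 (x = -⅙*292 = -146/3 ≈ -48.667)
s = 1288/3 (s = -8 + (-98 - 146/3*(-11)) = -8 + (-98 + 1606/3) = -8 + 1312/3 = 1288/3 ≈ 429.33)
o = 1/242508 ≈ 4.1236e-6
(s + o) + 117851 = (1288/3 + 1/242508) + 117851 = 104116769/242508 + 117851 = 28683927077/242508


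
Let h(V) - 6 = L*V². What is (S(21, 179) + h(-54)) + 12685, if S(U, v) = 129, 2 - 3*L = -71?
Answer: 83776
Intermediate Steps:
L = 73/3 (L = ⅔ - ⅓*(-71) = ⅔ + 71/3 = 73/3 ≈ 24.333)
h(V) = 6 + 73*V²/3
(S(21, 179) + h(-54)) + 12685 = (129 + (6 + (73/3)*(-54)²)) + 12685 = (129 + (6 + (73/3)*2916)) + 12685 = (129 + (6 + 70956)) + 12685 = (129 + 70962) + 12685 = 71091 + 12685 = 83776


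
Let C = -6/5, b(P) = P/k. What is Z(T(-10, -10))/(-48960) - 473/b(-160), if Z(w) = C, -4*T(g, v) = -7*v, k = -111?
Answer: -1673533/5100 ≈ -328.14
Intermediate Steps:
T(g, v) = 7*v/4 (T(g, v) = -(-7)*v/4 = 7*v/4)
b(P) = -P/111 (b(P) = P/(-111) = P*(-1/111) = -P/111)
C = -6/5 (C = -6*⅕ = -6/5 ≈ -1.2000)
Z(w) = -6/5
Z(T(-10, -10))/(-48960) - 473/b(-160) = -6/5/(-48960) - 473/((-1/111*(-160))) = -6/5*(-1/48960) - 473/160/111 = 1/40800 - 473*111/160 = 1/40800 - 52503/160 = -1673533/5100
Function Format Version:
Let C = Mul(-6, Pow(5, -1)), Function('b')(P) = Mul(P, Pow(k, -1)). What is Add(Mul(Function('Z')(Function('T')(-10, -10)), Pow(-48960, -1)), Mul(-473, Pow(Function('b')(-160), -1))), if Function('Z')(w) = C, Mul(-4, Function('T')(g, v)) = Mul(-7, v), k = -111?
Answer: Rational(-1673533, 5100) ≈ -328.14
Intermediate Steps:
Function('T')(g, v) = Mul(Rational(7, 4), v) (Function('T')(g, v) = Mul(Rational(-1, 4), Mul(-7, v)) = Mul(Rational(7, 4), v))
Function('b')(P) = Mul(Rational(-1, 111), P) (Function('b')(P) = Mul(P, Pow(-111, -1)) = Mul(P, Rational(-1, 111)) = Mul(Rational(-1, 111), P))
C = Rational(-6, 5) (C = Mul(-6, Rational(1, 5)) = Rational(-6, 5) ≈ -1.2000)
Function('Z')(w) = Rational(-6, 5)
Add(Mul(Function('Z')(Function('T')(-10, -10)), Pow(-48960, -1)), Mul(-473, Pow(Function('b')(-160), -1))) = Add(Mul(Rational(-6, 5), Pow(-48960, -1)), Mul(-473, Pow(Mul(Rational(-1, 111), -160), -1))) = Add(Mul(Rational(-6, 5), Rational(-1, 48960)), Mul(-473, Pow(Rational(160, 111), -1))) = Add(Rational(1, 40800), Mul(-473, Rational(111, 160))) = Add(Rational(1, 40800), Rational(-52503, 160)) = Rational(-1673533, 5100)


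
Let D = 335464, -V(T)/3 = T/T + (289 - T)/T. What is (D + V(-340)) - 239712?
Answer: 1915091/20 ≈ 95755.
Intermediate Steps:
V(T) = -3 - 3*(289 - T)/T (V(T) = -3*(T/T + (289 - T)/T) = -3*(1 + (289 - T)/T) = -3 - 3*(289 - T)/T)
(D + V(-340)) - 239712 = (335464 - 867/(-340)) - 239712 = (335464 - 867*(-1/340)) - 239712 = (335464 + 51/20) - 239712 = 6709331/20 - 239712 = 1915091/20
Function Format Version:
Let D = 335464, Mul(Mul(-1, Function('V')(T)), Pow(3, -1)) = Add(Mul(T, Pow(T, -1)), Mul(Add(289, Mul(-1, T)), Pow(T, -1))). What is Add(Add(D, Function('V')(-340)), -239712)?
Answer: Rational(1915091, 20) ≈ 95755.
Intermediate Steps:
Function('V')(T) = Add(-3, Mul(-3, Pow(T, -1), Add(289, Mul(-1, T)))) (Function('V')(T) = Mul(-3, Add(Mul(T, Pow(T, -1)), Mul(Add(289, Mul(-1, T)), Pow(T, -1)))) = Mul(-3, Add(1, Mul(Pow(T, -1), Add(289, Mul(-1, T))))) = Add(-3, Mul(-3, Pow(T, -1), Add(289, Mul(-1, T)))))
Add(Add(D, Function('V')(-340)), -239712) = Add(Add(335464, Mul(-867, Pow(-340, -1))), -239712) = Add(Add(335464, Mul(-867, Rational(-1, 340))), -239712) = Add(Add(335464, Rational(51, 20)), -239712) = Add(Rational(6709331, 20), -239712) = Rational(1915091, 20)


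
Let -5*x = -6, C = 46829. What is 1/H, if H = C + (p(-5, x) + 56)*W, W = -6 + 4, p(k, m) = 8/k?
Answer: 5/233601 ≈ 2.1404e-5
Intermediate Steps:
x = 6/5 (x = -⅕*(-6) = 6/5 ≈ 1.2000)
W = -2
H = 233601/5 (H = 46829 + (8/(-5) + 56)*(-2) = 46829 + (8*(-⅕) + 56)*(-2) = 46829 + (-8/5 + 56)*(-2) = 46829 + (272/5)*(-2) = 46829 - 544/5 = 233601/5 ≈ 46720.)
1/H = 1/(233601/5) = 5/233601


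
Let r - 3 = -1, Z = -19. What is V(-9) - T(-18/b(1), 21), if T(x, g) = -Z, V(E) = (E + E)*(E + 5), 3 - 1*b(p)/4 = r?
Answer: 53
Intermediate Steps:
r = 2 (r = 3 - 1 = 2)
b(p) = 4 (b(p) = 12 - 4*2 = 12 - 8 = 4)
V(E) = 2*E*(5 + E) (V(E) = (2*E)*(5 + E) = 2*E*(5 + E))
T(x, g) = 19 (T(x, g) = -1*(-19) = 19)
V(-9) - T(-18/b(1), 21) = 2*(-9)*(5 - 9) - 1*19 = 2*(-9)*(-4) - 19 = 72 - 19 = 53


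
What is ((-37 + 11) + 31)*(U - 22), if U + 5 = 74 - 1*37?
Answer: 50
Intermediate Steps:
U = 32 (U = -5 + (74 - 1*37) = -5 + (74 - 37) = -5 + 37 = 32)
((-37 + 11) + 31)*(U - 22) = ((-37 + 11) + 31)*(32 - 22) = (-26 + 31)*10 = 5*10 = 50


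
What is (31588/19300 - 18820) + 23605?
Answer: 23095522/4825 ≈ 4786.6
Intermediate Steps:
(31588/19300 - 18820) + 23605 = (31588*(1/19300) - 18820) + 23605 = (7897/4825 - 18820) + 23605 = -90798603/4825 + 23605 = 23095522/4825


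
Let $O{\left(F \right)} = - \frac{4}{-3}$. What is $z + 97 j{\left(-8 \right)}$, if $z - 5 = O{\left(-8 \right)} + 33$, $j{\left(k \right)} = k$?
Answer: $- \frac{2210}{3} \approx -736.67$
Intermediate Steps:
$O{\left(F \right)} = \frac{4}{3}$ ($O{\left(F \right)} = \left(-4\right) \left(- \frac{1}{3}\right) = \frac{4}{3}$)
$z = \frac{118}{3}$ ($z = 5 + \left(\frac{4}{3} + 33\right) = 5 + \frac{103}{3} = \frac{118}{3} \approx 39.333$)
$z + 97 j{\left(-8 \right)} = \frac{118}{3} + 97 \left(-8\right) = \frac{118}{3} - 776 = - \frac{2210}{3}$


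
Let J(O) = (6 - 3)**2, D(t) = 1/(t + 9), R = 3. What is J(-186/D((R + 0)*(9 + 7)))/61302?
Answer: 3/20434 ≈ 0.00014681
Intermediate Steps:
D(t) = 1/(9 + t)
J(O) = 9 (J(O) = 3**2 = 9)
J(-186/D((R + 0)*(9 + 7)))/61302 = 9/61302 = 9*(1/61302) = 3/20434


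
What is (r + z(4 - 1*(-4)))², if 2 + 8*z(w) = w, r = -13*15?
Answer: 603729/16 ≈ 37733.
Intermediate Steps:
r = -195
z(w) = -¼ + w/8
(r + z(4 - 1*(-4)))² = (-195 + (-¼ + (4 - 1*(-4))/8))² = (-195 + (-¼ + (4 + 4)/8))² = (-195 + (-¼ + (⅛)*8))² = (-195 + (-¼ + 1))² = (-195 + ¾)² = (-777/4)² = 603729/16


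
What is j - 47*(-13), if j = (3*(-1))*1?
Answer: 608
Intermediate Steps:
j = -3 (j = -3*1 = -3)
j - 47*(-13) = -3 - 47*(-13) = -3 + 611 = 608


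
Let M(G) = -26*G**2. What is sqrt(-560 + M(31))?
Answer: I*sqrt(25546) ≈ 159.83*I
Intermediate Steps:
sqrt(-560 + M(31)) = sqrt(-560 - 26*31**2) = sqrt(-560 - 26*961) = sqrt(-560 - 24986) = sqrt(-25546) = I*sqrt(25546)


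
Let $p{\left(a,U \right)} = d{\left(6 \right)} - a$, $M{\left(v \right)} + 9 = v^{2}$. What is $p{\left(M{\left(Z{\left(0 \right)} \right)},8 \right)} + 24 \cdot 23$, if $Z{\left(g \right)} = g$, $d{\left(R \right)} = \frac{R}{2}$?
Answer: $564$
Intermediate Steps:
$d{\left(R \right)} = \frac{R}{2}$ ($d{\left(R \right)} = R \frac{1}{2} = \frac{R}{2}$)
$M{\left(v \right)} = -9 + v^{2}$
$p{\left(a,U \right)} = 3 - a$ ($p{\left(a,U \right)} = \frac{1}{2} \cdot 6 - a = 3 - a$)
$p{\left(M{\left(Z{\left(0 \right)} \right)},8 \right)} + 24 \cdot 23 = \left(3 - \left(-9 + 0^{2}\right)\right) + 24 \cdot 23 = \left(3 - \left(-9 + 0\right)\right) + 552 = \left(3 - -9\right) + 552 = \left(3 + 9\right) + 552 = 12 + 552 = 564$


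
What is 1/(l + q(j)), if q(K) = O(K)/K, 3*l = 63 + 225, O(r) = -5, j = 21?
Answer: 21/2011 ≈ 0.010443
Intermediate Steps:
l = 96 (l = (63 + 225)/3 = (1/3)*288 = 96)
q(K) = -5/K
1/(l + q(j)) = 1/(96 - 5/21) = 1/(2011/21) = 21/2011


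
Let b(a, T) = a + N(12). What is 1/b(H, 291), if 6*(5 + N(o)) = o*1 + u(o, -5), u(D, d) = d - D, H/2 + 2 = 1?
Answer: -6/47 ≈ -0.12766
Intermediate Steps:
H = -2 (H = -4 + 2*1 = -4 + 2 = -2)
N(o) = -35/6 (N(o) = -5 + (o*1 + (-5 - o))/6 = -5 + (o + (-5 - o))/6 = -5 + (⅙)*(-5) = -5 - ⅚ = -35/6)
b(a, T) = -35/6 + a (b(a, T) = a - 35/6 = -35/6 + a)
1/b(H, 291) = 1/(-35/6 - 2) = 1/(-47/6) = -6/47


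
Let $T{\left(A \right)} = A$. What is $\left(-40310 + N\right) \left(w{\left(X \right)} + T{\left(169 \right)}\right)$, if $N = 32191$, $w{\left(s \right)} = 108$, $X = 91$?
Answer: $-2248963$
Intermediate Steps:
$\left(-40310 + N\right) \left(w{\left(X \right)} + T{\left(169 \right)}\right) = \left(-40310 + 32191\right) \left(108 + 169\right) = \left(-8119\right) 277 = -2248963$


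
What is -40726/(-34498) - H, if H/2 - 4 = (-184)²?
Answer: -1168081917/17249 ≈ -67719.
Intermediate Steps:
H = 67720 (H = 8 + 2*(-184)² = 8 + 2*33856 = 8 + 67712 = 67720)
-40726/(-34498) - H = -40726/(-34498) - 1*67720 = -40726*(-1/34498) - 67720 = 20363/17249 - 67720 = -1168081917/17249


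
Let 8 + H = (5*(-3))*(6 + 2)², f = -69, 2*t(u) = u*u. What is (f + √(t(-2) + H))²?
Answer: (69 - I*√966)² ≈ 3795.0 - 4289.1*I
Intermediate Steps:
t(u) = u²/2 (t(u) = (u*u)/2 = u²/2)
H = -968 (H = -8 + (5*(-3))*(6 + 2)² = -8 - 15*8² = -8 - 15*64 = -8 - 960 = -968)
(f + √(t(-2) + H))² = (-69 + √((½)*(-2)² - 968))² = (-69 + √((½)*4 - 968))² = (-69 + √(2 - 968))² = (-69 + √(-966))² = (-69 + I*√966)²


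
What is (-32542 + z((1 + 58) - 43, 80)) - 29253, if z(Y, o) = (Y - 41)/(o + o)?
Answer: -1977445/32 ≈ -61795.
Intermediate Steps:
z(Y, o) = (-41 + Y)/(2*o) (z(Y, o) = (-41 + Y)/((2*o)) = (-41 + Y)*(1/(2*o)) = (-41 + Y)/(2*o))
(-32542 + z((1 + 58) - 43, 80)) - 29253 = (-32542 + (½)*(-41 + ((1 + 58) - 43))/80) - 29253 = (-32542 + (½)*(1/80)*(-41 + (59 - 43))) - 29253 = (-32542 + (½)*(1/80)*(-41 + 16)) - 29253 = (-32542 + (½)*(1/80)*(-25)) - 29253 = (-32542 - 5/32) - 29253 = -1041349/32 - 29253 = -1977445/32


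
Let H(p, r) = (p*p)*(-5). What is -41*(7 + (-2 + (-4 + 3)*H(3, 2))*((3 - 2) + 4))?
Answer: -9102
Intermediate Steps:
H(p, r) = -5*p² (H(p, r) = p²*(-5) = -5*p²)
-41*(7 + (-2 + (-4 + 3)*H(3, 2))*((3 - 2) + 4)) = -41*(7 + (-2 + (-4 + 3)*(-5*3²))*((3 - 2) + 4)) = -41*(7 + (-2 - (-5)*9)*(1 + 4)) = -41*(7 + (-2 - 1*(-45))*5) = -41*(7 + (-2 + 45)*5) = -41*(7 + 43*5) = -41*(7 + 215) = -41*222 = -9102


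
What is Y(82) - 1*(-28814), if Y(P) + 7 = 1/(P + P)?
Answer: 4724349/164 ≈ 28807.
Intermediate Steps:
Y(P) = -7 + 1/(2*P) (Y(P) = -7 + 1/(P + P) = -7 + 1/(2*P))
Y(82) - 1*(-28814) = (-7 + (½)/82) - 1*(-28814) = (-7 + (½)*(1/82)) + 28814 = (-7 + 1/164) + 28814 = -1147/164 + 28814 = 4724349/164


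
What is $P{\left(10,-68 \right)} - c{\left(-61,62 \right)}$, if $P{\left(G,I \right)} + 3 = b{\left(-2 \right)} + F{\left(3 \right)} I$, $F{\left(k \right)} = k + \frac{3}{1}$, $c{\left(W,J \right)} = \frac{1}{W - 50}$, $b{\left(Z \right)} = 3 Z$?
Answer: $- \frac{46286}{111} \approx -416.99$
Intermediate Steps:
$c{\left(W,J \right)} = \frac{1}{-50 + W}$
$F{\left(k \right)} = 3 + k$ ($F{\left(k \right)} = k + 3 \cdot 1 = k + 3 = 3 + k$)
$P{\left(G,I \right)} = -9 + 6 I$ ($P{\left(G,I \right)} = -3 + \left(3 \left(-2\right) + \left(3 + 3\right) I\right) = -3 + \left(-6 + 6 I\right) = -9 + 6 I$)
$P{\left(10,-68 \right)} - c{\left(-61,62 \right)} = \left(-9 + 6 \left(-68\right)\right) - \frac{1}{-50 - 61} = \left(-9 - 408\right) - \frac{1}{-111} = -417 - - \frac{1}{111} = -417 + \frac{1}{111} = - \frac{46286}{111}$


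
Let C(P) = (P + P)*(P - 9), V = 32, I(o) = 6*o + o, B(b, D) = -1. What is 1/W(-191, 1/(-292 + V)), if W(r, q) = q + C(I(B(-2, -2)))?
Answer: 260/58239 ≈ 0.0044644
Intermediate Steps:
I(o) = 7*o
C(P) = 2*P*(-9 + P) (C(P) = (2*P)*(-9 + P) = 2*P*(-9 + P))
W(r, q) = 224 + q (W(r, q) = q + 2*(7*(-1))*(-9 + 7*(-1)) = q + 2*(-7)*(-9 - 7) = q + 2*(-7)*(-16) = q + 224 = 224 + q)
1/W(-191, 1/(-292 + V)) = 1/(224 + 1/(-292 + 32)) = 1/(224 + 1/(-260)) = 1/(224 - 1/260) = 1/(58239/260) = 260/58239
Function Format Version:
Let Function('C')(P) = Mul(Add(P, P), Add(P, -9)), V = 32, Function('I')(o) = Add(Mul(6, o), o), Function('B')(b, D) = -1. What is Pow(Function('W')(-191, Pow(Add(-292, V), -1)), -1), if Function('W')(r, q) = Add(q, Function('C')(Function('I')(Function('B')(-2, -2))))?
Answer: Rational(260, 58239) ≈ 0.0044644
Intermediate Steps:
Function('I')(o) = Mul(7, o)
Function('C')(P) = Mul(2, P, Add(-9, P)) (Function('C')(P) = Mul(Mul(2, P), Add(-9, P)) = Mul(2, P, Add(-9, P)))
Function('W')(r, q) = Add(224, q) (Function('W')(r, q) = Add(q, Mul(2, Mul(7, -1), Add(-9, Mul(7, -1)))) = Add(q, Mul(2, -7, Add(-9, -7))) = Add(q, Mul(2, -7, -16)) = Add(q, 224) = Add(224, q))
Pow(Function('W')(-191, Pow(Add(-292, V), -1)), -1) = Pow(Add(224, Pow(Add(-292, 32), -1)), -1) = Pow(Add(224, Pow(-260, -1)), -1) = Pow(Add(224, Rational(-1, 260)), -1) = Pow(Rational(58239, 260), -1) = Rational(260, 58239)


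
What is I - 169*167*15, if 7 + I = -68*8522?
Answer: -1002848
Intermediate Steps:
I = -579503 (I = -7 - 68*8522 = -7 - 579496 = -579503)
I - 169*167*15 = -579503 - 169*167*15 = -579503 - 28223*15 = -579503 - 423345 = -1002848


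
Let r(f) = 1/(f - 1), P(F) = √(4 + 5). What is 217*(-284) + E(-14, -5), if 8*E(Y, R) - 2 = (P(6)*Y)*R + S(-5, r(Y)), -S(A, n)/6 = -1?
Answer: -246403/4 ≈ -61601.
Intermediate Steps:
P(F) = 3 (P(F) = √9 = 3)
r(f) = 1/(-1 + f)
S(A, n) = 6 (S(A, n) = -6*(-1) = 6)
E(Y, R) = 1 + 3*R*Y/8 (E(Y, R) = ¼ + ((3*Y)*R + 6)/8 = ¼ + (3*R*Y + 6)/8 = ¼ + (6 + 3*R*Y)/8 = ¼ + (¾ + 3*R*Y/8) = 1 + 3*R*Y/8)
217*(-284) + E(-14, -5) = 217*(-284) + (1 + (3/8)*(-5)*(-14)) = -61628 + (1 + 105/4) = -61628 + 109/4 = -246403/4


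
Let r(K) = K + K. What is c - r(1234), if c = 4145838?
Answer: 4143370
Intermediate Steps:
r(K) = 2*K
c - r(1234) = 4145838 - 2*1234 = 4145838 - 1*2468 = 4145838 - 2468 = 4143370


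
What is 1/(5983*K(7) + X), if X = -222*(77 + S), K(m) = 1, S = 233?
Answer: -1/62837 ≈ -1.5914e-5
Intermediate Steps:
X = -68820 (X = -222*(77 + 233) = -222*310 = -68820)
1/(5983*K(7) + X) = 1/(5983*1 - 68820) = 1/(5983 - 68820) = 1/(-62837) = -1/62837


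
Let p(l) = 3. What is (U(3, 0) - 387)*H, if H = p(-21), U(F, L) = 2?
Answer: -1155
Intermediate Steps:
H = 3
(U(3, 0) - 387)*H = (2 - 387)*3 = -385*3 = -1155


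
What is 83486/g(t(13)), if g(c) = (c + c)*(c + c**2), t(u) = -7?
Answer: -41743/294 ≈ -141.98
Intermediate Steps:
g(c) = 2*c*(c + c**2) (g(c) = (2*c)*(c + c**2) = 2*c*(c + c**2))
83486/g(t(13)) = 83486/((2*(-7)**2*(1 - 7))) = 83486/((2*49*(-6))) = 83486/(-588) = 83486*(-1/588) = -41743/294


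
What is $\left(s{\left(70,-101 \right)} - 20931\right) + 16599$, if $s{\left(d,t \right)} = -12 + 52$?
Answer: $-4292$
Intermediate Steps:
$s{\left(d,t \right)} = 40$
$\left(s{\left(70,-101 \right)} - 20931\right) + 16599 = \left(40 - 20931\right) + 16599 = -20891 + 16599 = -4292$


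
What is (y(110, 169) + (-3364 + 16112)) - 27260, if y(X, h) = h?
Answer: -14343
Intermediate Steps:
(y(110, 169) + (-3364 + 16112)) - 27260 = (169 + (-3364 + 16112)) - 27260 = (169 + 12748) - 27260 = 12917 - 27260 = -14343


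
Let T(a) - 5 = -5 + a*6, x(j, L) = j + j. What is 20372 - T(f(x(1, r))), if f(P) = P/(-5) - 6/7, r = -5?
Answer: 713284/35 ≈ 20380.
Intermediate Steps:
x(j, L) = 2*j
f(P) = -6/7 - P/5 (f(P) = P*(-⅕) - 6*⅐ = -P/5 - 6/7 = -6/7 - P/5)
T(a) = 6*a (T(a) = 5 + (-5 + a*6) = 5 + (-5 + 6*a) = 6*a)
20372 - T(f(x(1, r))) = 20372 - 6*(-6/7 - 2/5) = 20372 - 6*(-6/7 - ⅕*2) = 20372 - 6*(-6/7 - ⅖) = 20372 - 6*(-44)/35 = 20372 - 1*(-264/35) = 20372 + 264/35 = 713284/35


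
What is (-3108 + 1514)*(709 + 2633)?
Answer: -5327148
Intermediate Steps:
(-3108 + 1514)*(709 + 2633) = -1594*3342 = -5327148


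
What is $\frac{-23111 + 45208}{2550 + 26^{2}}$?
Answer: $\frac{22097}{3226} \approx 6.8497$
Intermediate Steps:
$\frac{-23111 + 45208}{2550 + 26^{2}} = \frac{22097}{2550 + 676} = \frac{22097}{3226}$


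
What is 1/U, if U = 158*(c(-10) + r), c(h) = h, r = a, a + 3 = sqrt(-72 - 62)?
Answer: -13/47874 - I*sqrt(134)/47874 ≈ -0.00027155 - 0.0002418*I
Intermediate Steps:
a = -3 + I*sqrt(134) (a = -3 + sqrt(-72 - 62) = -3 + sqrt(-134) = -3 + I*sqrt(134) ≈ -3.0 + 11.576*I)
r = -3 + I*sqrt(134) ≈ -3.0 + 11.576*I
U = -2054 + 158*I*sqrt(134) (U = 158*(-10 + (-3 + I*sqrt(134))) = 158*(-13 + I*sqrt(134)) = -2054 + 158*I*sqrt(134) ≈ -2054.0 + 1829.0*I)
1/U = 1/(-2054 + 158*I*sqrt(134))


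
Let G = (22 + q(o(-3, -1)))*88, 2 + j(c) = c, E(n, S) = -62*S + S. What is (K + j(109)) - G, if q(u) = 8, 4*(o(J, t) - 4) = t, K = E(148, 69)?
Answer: -6742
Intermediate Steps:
E(n, S) = -61*S
K = -4209 (K = -61*69 = -4209)
o(J, t) = 4 + t/4
j(c) = -2 + c
G = 2640 (G = (22 + 8)*88 = 30*88 = 2640)
(K + j(109)) - G = (-4209 + (-2 + 109)) - 1*2640 = (-4209 + 107) - 2640 = -4102 - 2640 = -6742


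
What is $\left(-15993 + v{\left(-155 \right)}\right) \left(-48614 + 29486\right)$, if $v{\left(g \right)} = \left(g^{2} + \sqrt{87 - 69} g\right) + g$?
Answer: $-150671256 + 8894520 \sqrt{2} \approx -1.3809 \cdot 10^{8}$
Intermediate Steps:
$v{\left(g \right)} = g + g^{2} + 3 g \sqrt{2}$ ($v{\left(g \right)} = \left(g^{2} + \sqrt{18} g\right) + g = \left(g^{2} + 3 \sqrt{2} g\right) + g = \left(g^{2} + 3 g \sqrt{2}\right) + g = g + g^{2} + 3 g \sqrt{2}$)
$\left(-15993 + v{\left(-155 \right)}\right) \left(-48614 + 29486\right) = \left(-15993 - 155 \left(1 - 155 + 3 \sqrt{2}\right)\right) \left(-48614 + 29486\right) = \left(-15993 - 155 \left(-154 + 3 \sqrt{2}\right)\right) \left(-19128\right) = \left(-15993 + \left(23870 - 465 \sqrt{2}\right)\right) \left(-19128\right) = \left(7877 - 465 \sqrt{2}\right) \left(-19128\right) = -150671256 + 8894520 \sqrt{2}$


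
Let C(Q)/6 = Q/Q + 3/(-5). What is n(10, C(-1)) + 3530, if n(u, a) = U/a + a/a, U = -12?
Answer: 3526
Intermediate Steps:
C(Q) = 12/5 (C(Q) = 6*(Q/Q + 3/(-5)) = 6*(1 + 3*(-⅕)) = 6*(1 - ⅗) = 6*(⅖) = 12/5)
n(u, a) = 1 - 12/a (n(u, a) = -12/a + a/a = -12/a + 1 = 1 - 12/a)
n(10, C(-1)) + 3530 = (-12 + 12/5)/(12/5) + 3530 = (5/12)*(-48/5) + 3530 = -4 + 3530 = 3526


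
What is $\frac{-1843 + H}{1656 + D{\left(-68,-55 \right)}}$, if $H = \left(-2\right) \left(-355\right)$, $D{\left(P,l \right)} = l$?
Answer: $- \frac{1133}{1601} \approx -0.70768$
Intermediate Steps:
$H = 710$
$\frac{-1843 + H}{1656 + D{\left(-68,-55 \right)}} = \frac{-1843 + 710}{1656 - 55} = - \frac{1133}{1601}$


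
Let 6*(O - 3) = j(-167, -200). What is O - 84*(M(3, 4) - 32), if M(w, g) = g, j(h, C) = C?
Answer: 6965/3 ≈ 2321.7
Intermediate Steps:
O = -91/3 (O = 3 + (⅙)*(-200) = 3 - 100/3 = -91/3 ≈ -30.333)
O - 84*(M(3, 4) - 32) = -91/3 - 84*(4 - 32) = -91/3 - 84*(-28) = -91/3 - 1*(-2352) = -91/3 + 2352 = 6965/3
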